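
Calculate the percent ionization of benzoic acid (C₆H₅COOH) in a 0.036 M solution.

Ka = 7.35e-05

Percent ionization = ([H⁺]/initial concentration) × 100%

Using Ka equilibrium: x² + Ka×x - Ka×C = 0. Solving: [H⁺] = 1.5903e-03. Percent = (1.5903e-03/0.036) × 100

Percent ionization = 4.42%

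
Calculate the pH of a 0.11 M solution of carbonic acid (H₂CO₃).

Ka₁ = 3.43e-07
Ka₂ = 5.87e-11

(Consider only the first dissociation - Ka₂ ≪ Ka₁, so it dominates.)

First dissociation dominates. From Ka₁ = [H⁺][HA⁻]/[H₂A], x² + Ka₁·x − Ka₁·C = 0 with C = 0.11 M and Ka₁ = 3.43e-07. Solving: [H⁺] = (−Ka₁ + √(Ka₁² + 4·Ka₁·C)) / 2 = 1.9407e-04 M. pH = -log(1.9407e-04) = 3.71.

pH = 3.71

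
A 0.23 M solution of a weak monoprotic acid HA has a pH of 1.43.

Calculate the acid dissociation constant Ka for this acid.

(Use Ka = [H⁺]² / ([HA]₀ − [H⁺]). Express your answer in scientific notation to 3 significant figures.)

[H⁺] = 10^(−pH) = 10^(−1.43) = 3.715e-02 M. For HA ⇌ H⁺ + A⁻, Ka = [H⁺][A⁻]/[HA] = [H⁺]² / ([HA]₀ − [H⁺]) = (3.715e-02)² / (0.23 − 3.715e-02) = 7.16e-03.

K_a = 7.16e-03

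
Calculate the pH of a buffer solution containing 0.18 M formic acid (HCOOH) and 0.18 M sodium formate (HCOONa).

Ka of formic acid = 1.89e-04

pKa = -log(1.89e-04) = 3.72. pH = pKa + log([A⁻]/[HA]) = 3.72 + log(0.18/0.18)

pH = 3.72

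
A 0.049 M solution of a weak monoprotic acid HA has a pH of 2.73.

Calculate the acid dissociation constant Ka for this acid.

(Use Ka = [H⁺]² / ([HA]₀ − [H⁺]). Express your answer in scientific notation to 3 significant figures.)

[H⁺] = 10^(−pH) = 10^(−2.73) = 1.862e-03 M. For HA ⇌ H⁺ + A⁻, Ka = [H⁺][A⁻]/[HA] = [H⁺]² / ([HA]₀ − [H⁺]) = (1.862e-03)² / (0.049 − 1.862e-03) = 7.36e-05.

K_a = 7.36e-05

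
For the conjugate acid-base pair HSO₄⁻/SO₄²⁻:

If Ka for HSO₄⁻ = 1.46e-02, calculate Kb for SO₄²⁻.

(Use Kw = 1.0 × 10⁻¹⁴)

For a conjugate pair Ka × Kb = Kw, so Kb = Kw/Ka = 1.0 × 10⁻¹⁴ / 1.46e-02 = 6.85e-13.

K_b = 6.85e-13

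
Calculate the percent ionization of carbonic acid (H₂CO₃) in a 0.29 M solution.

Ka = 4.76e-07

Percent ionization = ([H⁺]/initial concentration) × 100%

Using Ka equilibrium: x² + Ka×x - Ka×C = 0. Solving: [H⁺] = 3.7130e-04. Percent = (3.7130e-04/0.29) × 100

Percent ionization = 0.128%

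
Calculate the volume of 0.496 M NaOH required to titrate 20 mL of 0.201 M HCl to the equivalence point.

At equivalence: moles acid = moles base. moles HCl = 0.201 × 20/1000 = 0.00402 mol. V_base = moles / 0.496 × 1000 = 8.1 mL.

V_{base} = 8.1 mL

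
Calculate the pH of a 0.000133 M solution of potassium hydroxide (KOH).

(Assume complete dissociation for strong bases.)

[OH⁻] = 0.000133 M for strong base. pOH = -log[OH⁻] = 3.88, pH = 14 - pOH

pH = 10.12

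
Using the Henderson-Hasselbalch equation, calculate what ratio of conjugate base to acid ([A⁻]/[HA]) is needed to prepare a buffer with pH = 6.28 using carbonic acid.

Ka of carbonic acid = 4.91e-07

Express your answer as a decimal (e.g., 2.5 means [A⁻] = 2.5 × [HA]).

pKa = -log(4.91e-07) = 6.3089. pH = pKa + log([A⁻]/[HA]), so log([A⁻]/[HA]) = pH − pKa = 6.28 − 6.3089 = -0.0289. [A⁻]/[HA] = 10^(-0.0289) = 0.936

[A⁻]/[HA] = 0.936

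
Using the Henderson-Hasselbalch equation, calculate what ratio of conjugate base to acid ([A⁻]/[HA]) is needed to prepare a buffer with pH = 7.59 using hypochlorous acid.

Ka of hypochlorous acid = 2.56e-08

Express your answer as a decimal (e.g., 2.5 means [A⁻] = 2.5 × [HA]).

pKa = -log(2.56e-08) = 7.5918. pH = pKa + log([A⁻]/[HA]), so log([A⁻]/[HA]) = pH − pKa = 7.59 − 7.5918 = -0.0018. [A⁻]/[HA] = 10^(-0.0018) = 0.996

[A⁻]/[HA] = 0.996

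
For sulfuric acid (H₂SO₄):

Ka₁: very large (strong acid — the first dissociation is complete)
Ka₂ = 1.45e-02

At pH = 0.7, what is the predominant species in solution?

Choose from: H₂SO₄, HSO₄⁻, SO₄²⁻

The first dissociation is complete, so H₂SO₄ itself is never the predominant species in water; pKa₂ = -log(1.45e-02) = 1.84. For a polyprotic acid the predominant species crosses at each pKa: below pKa_n the protonated form dominates, above it the deprotonated form does. At pH = 0.7, the predominant species is HSO₄⁻.

HSO₄⁻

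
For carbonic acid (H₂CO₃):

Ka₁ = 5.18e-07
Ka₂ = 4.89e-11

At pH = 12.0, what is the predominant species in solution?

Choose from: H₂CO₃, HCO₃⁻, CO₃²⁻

pKa₁ = 6.29, pKa₂ = 10.31. For a polyprotic acid the predominant species crosses at each pKa: below pKa_n the protonated form dominates, above it the deprotonated form does. At pH = 12.0, the predominant species is CO₃²⁻.

CO₃²⁻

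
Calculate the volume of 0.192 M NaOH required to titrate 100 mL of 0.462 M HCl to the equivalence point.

At equivalence: moles acid = moles base. moles HCl = 0.462 × 100/1000 = 0.0462 mol. V_base = moles / 0.192 × 1000 = 240.6 mL.

V_{base} = 240.6 mL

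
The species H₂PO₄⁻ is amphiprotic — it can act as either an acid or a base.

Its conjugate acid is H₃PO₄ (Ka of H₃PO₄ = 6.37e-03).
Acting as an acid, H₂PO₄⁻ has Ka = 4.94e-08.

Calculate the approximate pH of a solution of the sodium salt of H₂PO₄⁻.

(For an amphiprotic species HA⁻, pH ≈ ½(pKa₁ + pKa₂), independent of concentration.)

pKa₁ = -log(6.37e-03) = 2.20; pKa₂ = -log(4.94e-08) = 7.31. For an amphiprotic species, pH ≈ ½(pKa₁ + pKa₂) = ½(2.20 + 7.31) = 4.75.

pH = 4.75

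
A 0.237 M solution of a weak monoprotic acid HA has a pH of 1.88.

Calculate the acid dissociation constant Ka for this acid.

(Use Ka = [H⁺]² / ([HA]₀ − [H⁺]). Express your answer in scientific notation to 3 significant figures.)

[H⁺] = 10^(−pH) = 10^(−1.88) = 1.318e-02 M. For HA ⇌ H⁺ + A⁻, Ka = [H⁺][A⁻]/[HA] = [H⁺]² / ([HA]₀ − [H⁺]) = (1.318e-02)² / (0.237 − 1.318e-02) = 7.76e-04.

K_a = 7.76e-04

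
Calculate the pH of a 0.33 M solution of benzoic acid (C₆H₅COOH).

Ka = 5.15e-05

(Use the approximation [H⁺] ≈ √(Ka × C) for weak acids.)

[H⁺] = √(Ka × C) = √(5.15e-05 × 0.33) = 4.1225e-03. pH = -log(4.1225e-03)

pH = 2.38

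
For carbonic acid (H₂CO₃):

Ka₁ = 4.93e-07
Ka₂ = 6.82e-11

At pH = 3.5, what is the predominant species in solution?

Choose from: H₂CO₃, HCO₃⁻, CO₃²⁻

pKa₁ = 6.31, pKa₂ = 10.17. For a polyprotic acid the predominant species crosses at each pKa: below pKa_n the protonated form dominates, above it the deprotonated form does. At pH = 3.5, the predominant species is H₂CO₃.

H₂CO₃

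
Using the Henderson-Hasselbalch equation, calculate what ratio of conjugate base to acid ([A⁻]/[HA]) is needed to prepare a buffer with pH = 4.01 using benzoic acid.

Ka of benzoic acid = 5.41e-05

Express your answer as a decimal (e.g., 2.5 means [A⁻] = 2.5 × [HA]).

pKa = -log(5.41e-05) = 4.2668. pH = pKa + log([A⁻]/[HA]), so log([A⁻]/[HA]) = pH − pKa = 4.01 − 4.2668 = -0.2568. [A⁻]/[HA] = 10^(-0.2568) = 0.554

[A⁻]/[HA] = 0.554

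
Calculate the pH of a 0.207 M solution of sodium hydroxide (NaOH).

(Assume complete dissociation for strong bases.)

[OH⁻] = 0.207 M for strong base. pOH = -log[OH⁻] = 0.68, pH = 14 - pOH

pH = 13.32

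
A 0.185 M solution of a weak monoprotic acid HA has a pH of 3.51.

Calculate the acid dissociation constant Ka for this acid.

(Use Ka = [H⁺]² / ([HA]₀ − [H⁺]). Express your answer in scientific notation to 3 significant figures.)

[H⁺] = 10^(−pH) = 10^(−3.51) = 3.090e-04 M. For HA ⇌ H⁺ + A⁻, Ka = [H⁺][A⁻]/[HA] = [H⁺]² / ([HA]₀ − [H⁺]) = (3.090e-04)² / (0.185 − 3.090e-04) = 5.17e-07.

K_a = 5.17e-07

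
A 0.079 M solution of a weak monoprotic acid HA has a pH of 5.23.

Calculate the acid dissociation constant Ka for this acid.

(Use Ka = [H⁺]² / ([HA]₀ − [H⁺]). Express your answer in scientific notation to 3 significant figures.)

[H⁺] = 10^(−pH) = 10^(−5.23) = 5.888e-06 M. For HA ⇌ H⁺ + A⁻, Ka = [H⁺][A⁻]/[HA] = [H⁺]² / ([HA]₀ − [H⁺]) = (5.888e-06)² / (0.079 − 5.888e-06) = 4.39e-10.

K_a = 4.39e-10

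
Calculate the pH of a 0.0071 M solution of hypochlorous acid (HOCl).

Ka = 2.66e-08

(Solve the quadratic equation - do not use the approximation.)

x² + Ka×x - Ka×C = 0. Using quadratic formula: [H⁺] = 1.3729e-05

pH = 4.86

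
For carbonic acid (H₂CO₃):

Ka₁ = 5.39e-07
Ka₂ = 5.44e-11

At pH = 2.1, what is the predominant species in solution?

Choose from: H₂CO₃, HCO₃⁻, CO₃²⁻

pKa₁ = 6.27, pKa₂ = 10.26. For a polyprotic acid the predominant species crosses at each pKa: below pKa_n the protonated form dominates, above it the deprotonated form does. At pH = 2.1, the predominant species is H₂CO₃.

H₂CO₃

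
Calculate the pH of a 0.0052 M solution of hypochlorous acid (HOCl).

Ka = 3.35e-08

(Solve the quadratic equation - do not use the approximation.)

x² + Ka×x - Ka×C = 0. Using quadratic formula: [H⁺] = 1.3182e-05

pH = 4.88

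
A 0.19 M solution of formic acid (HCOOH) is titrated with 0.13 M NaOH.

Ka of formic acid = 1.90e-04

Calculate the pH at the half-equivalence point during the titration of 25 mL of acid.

At half-equivalence [HA] = [A⁻], so Henderson-Hasselbalch gives pH = pKa = -log(1.90e-04) = 3.72.

pH = pKa = 3.72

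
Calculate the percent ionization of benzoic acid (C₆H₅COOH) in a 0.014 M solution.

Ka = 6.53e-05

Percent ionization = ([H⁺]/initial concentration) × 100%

Using Ka equilibrium: x² + Ka×x - Ka×C = 0. Solving: [H⁺] = 9.2405e-04. Percent = (9.2405e-04/0.014) × 100

Percent ionization = 6.6%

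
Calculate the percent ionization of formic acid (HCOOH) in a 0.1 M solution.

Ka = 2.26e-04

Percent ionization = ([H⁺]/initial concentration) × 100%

Using Ka equilibrium: x² + Ka×x - Ka×C = 0. Solving: [H⁺] = 4.6423e-03. Percent = (4.6423e-03/0.1) × 100

Percent ionization = 4.64%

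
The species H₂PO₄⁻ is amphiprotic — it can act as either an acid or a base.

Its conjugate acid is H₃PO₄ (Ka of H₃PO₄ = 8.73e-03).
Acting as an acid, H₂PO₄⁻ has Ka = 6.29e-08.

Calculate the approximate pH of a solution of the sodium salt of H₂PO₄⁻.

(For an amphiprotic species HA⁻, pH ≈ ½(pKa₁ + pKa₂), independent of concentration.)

pKa₁ = -log(8.73e-03) = 2.06; pKa₂ = -log(6.29e-08) = 7.20. For an amphiprotic species, pH ≈ ½(pKa₁ + pKa₂) = ½(2.06 + 7.20) = 4.63.

pH = 4.63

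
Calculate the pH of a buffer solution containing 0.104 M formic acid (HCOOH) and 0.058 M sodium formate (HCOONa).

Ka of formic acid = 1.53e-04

pKa = -log(1.53e-04) = 3.82. pH = pKa + log([A⁻]/[HA]) = 3.82 + log(0.058/0.104)

pH = 3.56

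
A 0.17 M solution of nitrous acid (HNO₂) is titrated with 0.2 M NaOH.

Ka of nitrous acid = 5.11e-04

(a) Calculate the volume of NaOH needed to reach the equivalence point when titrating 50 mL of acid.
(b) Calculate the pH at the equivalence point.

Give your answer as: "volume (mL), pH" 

moles acid = 0.17 × 50/1000 = 0.0085 mol; V_base = moles/0.2 × 1000 = 42.5 mL. At equivalence only the conjugate base is present: [A⁻] = 0.0085/0.092 = 9.1892e-02 M. Kb = Kw/Ka = 1.96e-11; [OH⁻] = √(Kb × [A⁻]) = 1.3410e-06; pOH = 5.87; pH = 14 - pOH = 8.13.

V = 42.5 mL, pH = 8.13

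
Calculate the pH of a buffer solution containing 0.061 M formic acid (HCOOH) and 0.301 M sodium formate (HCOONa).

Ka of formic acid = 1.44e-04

pKa = -log(1.44e-04) = 3.84. pH = pKa + log([A⁻]/[HA]) = 3.84 + log(0.301/0.061)

pH = 4.53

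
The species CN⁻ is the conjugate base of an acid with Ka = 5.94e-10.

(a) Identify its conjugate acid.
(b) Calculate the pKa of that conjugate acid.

(a) The conjugate acid is formed by adding one H⁺ to CN⁻, giving HCN. (b) pKa = -log(Ka) = -log(5.94e-10) = 9.23.

Conjugate acid: HCN; pK_a = 9.23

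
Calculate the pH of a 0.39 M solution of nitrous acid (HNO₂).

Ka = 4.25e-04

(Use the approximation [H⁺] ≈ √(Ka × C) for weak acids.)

[H⁺] = √(Ka × C) = √(4.25e-04 × 0.39) = 1.2874e-02. pH = -log(1.2874e-02)

pH = 1.89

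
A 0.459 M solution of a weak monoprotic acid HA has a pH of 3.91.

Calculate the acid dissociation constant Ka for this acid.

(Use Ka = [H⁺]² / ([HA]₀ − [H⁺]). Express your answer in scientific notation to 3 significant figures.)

[H⁺] = 10^(−pH) = 10^(−3.91) = 1.230e-04 M. For HA ⇌ H⁺ + A⁻, Ka = [H⁺][A⁻]/[HA] = [H⁺]² / ([HA]₀ − [H⁺]) = (1.230e-04)² / (0.459 − 1.230e-04) = 3.30e-08.

K_a = 3.30e-08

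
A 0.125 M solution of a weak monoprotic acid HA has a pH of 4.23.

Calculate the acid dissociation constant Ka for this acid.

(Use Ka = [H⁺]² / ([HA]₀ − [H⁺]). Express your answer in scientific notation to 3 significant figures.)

[H⁺] = 10^(−pH) = 10^(−4.23) = 5.888e-05 M. For HA ⇌ H⁺ + A⁻, Ka = [H⁺][A⁻]/[HA] = [H⁺]² / ([HA]₀ − [H⁺]) = (5.888e-05)² / (0.125 − 5.888e-05) = 2.78e-08.

K_a = 2.78e-08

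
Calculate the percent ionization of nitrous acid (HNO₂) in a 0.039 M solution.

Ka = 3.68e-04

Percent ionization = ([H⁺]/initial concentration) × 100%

Using Ka equilibrium: x² + Ka×x - Ka×C = 0. Solving: [H⁺] = 3.6089e-03. Percent = (3.6089e-03/0.039) × 100

Percent ionization = 9.25%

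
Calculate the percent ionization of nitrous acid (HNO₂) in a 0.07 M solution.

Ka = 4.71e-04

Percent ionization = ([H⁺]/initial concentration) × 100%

Using Ka equilibrium: x² + Ka×x - Ka×C = 0. Solving: [H⁺] = 5.5113e-03. Percent = (5.5113e-03/0.07) × 100

Percent ionization = 7.87%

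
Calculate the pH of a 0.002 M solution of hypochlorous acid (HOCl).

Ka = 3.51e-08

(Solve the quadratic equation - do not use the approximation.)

x² + Ka×x - Ka×C = 0. Using quadratic formula: [H⁺] = 8.3610e-06

pH = 5.08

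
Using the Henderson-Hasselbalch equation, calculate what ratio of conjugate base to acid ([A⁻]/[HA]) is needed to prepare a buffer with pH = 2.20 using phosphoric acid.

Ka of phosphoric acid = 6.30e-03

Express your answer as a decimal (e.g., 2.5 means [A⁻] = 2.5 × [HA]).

pKa = -log(6.30e-03) = 2.2007. pH = pKa + log([A⁻]/[HA]), so log([A⁻]/[HA]) = pH − pKa = 2.20 − 2.2007 = -0.0007. [A⁻]/[HA] = 10^(-0.0007) = 0.998

[A⁻]/[HA] = 0.998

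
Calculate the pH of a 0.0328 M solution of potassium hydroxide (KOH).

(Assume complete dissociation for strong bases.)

[OH⁻] = 0.0328 M for strong base. pOH = -log[OH⁻] = 1.48, pH = 14 - pOH

pH = 12.52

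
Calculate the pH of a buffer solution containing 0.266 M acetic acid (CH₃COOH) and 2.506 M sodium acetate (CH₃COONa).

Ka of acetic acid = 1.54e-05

pKa = -log(1.54e-05) = 4.81. pH = pKa + log([A⁻]/[HA]) = 4.81 + log(2.506/0.266)

pH = 5.79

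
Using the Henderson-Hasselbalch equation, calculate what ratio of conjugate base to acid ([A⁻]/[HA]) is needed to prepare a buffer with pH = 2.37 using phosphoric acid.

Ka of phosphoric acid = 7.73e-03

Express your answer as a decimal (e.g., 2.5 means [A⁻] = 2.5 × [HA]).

pKa = -log(7.73e-03) = 2.1118. pH = pKa + log([A⁻]/[HA]), so log([A⁻]/[HA]) = pH − pKa = 2.37 − 2.1118 = 0.2582. [A⁻]/[HA] = 10^(0.2582) = 1.81

[A⁻]/[HA] = 1.81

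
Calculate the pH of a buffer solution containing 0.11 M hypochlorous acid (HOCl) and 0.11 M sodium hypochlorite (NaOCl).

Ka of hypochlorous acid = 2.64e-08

pKa = -log(2.64e-08) = 7.58. pH = pKa + log([A⁻]/[HA]) = 7.58 + log(0.11/0.11)

pH = 7.58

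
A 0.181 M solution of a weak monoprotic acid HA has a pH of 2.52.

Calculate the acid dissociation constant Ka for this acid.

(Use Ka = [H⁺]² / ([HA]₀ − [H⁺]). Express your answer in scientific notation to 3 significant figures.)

[H⁺] = 10^(−pH) = 10^(−2.52) = 3.020e-03 M. For HA ⇌ H⁺ + A⁻, Ka = [H⁺][A⁻]/[HA] = [H⁺]² / ([HA]₀ − [H⁺]) = (3.020e-03)² / (0.181 − 3.020e-03) = 5.12e-05.

K_a = 5.12e-05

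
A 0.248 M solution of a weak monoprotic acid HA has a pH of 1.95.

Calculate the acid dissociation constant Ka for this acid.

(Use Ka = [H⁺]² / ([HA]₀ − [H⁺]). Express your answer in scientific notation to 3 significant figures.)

[H⁺] = 10^(−pH) = 10^(−1.95) = 1.122e-02 M. For HA ⇌ H⁺ + A⁻, Ka = [H⁺][A⁻]/[HA] = [H⁺]² / ([HA]₀ − [H⁺]) = (1.122e-02)² / (0.248 − 1.122e-02) = 5.32e-04.

K_a = 5.32e-04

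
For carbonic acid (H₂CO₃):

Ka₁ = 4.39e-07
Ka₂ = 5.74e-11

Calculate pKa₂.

pKa₂ = -log(Ka₂) = -log(5.74e-11) = 10.24.

pK_{a2} = 10.24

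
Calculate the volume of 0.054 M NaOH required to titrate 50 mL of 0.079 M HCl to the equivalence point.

At equivalence: moles acid = moles base. moles HCl = 0.079 × 50/1000 = 0.00395 mol. V_base = moles / 0.054 × 1000 = 73.1 mL.

V_{base} = 73.1 mL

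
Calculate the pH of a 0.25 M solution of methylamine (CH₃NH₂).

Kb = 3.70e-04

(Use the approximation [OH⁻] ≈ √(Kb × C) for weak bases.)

[OH⁻] = √(Kb × C) = √(3.70e-04 × 0.25) = 9.6177e-03. pOH = 2.02, pH = 14 - pOH

pH = 11.98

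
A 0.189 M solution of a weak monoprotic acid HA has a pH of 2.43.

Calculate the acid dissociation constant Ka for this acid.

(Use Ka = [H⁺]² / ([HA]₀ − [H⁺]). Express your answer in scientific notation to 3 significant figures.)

[H⁺] = 10^(−pH) = 10^(−2.43) = 3.715e-03 M. For HA ⇌ H⁺ + A⁻, Ka = [H⁺][A⁻]/[HA] = [H⁺]² / ([HA]₀ − [H⁺]) = (3.715e-03)² / (0.189 − 3.715e-03) = 7.45e-05.

K_a = 7.45e-05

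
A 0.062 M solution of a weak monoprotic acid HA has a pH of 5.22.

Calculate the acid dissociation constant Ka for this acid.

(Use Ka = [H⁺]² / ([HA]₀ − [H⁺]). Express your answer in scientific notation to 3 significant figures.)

[H⁺] = 10^(−pH) = 10^(−5.22) = 6.026e-06 M. For HA ⇌ H⁺ + A⁻, Ka = [H⁺][A⁻]/[HA] = [H⁺]² / ([HA]₀ − [H⁺]) = (6.026e-06)² / (0.062 − 6.026e-06) = 5.86e-10.

K_a = 5.86e-10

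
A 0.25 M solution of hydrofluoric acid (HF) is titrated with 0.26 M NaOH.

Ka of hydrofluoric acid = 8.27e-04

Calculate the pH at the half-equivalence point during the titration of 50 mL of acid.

At half-equivalence [HA] = [A⁻], so Henderson-Hasselbalch gives pH = pKa = -log(8.27e-04) = 3.08.

pH = pKa = 3.08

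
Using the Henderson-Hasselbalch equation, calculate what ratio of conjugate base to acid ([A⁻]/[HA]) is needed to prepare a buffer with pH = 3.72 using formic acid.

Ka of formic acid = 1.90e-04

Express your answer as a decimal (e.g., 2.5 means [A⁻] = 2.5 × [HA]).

pKa = -log(1.90e-04) = 3.7212. pH = pKa + log([A⁻]/[HA]), so log([A⁻]/[HA]) = pH − pKa = 3.72 − 3.7212 = -0.0012. [A⁻]/[HA] = 10^(-0.0012) = 0.997

[A⁻]/[HA] = 0.997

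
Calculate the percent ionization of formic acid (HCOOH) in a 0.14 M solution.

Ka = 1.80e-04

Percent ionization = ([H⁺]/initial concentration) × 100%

Using Ka equilibrium: x² + Ka×x - Ka×C = 0. Solving: [H⁺] = 4.9308e-03. Percent = (4.9308e-03/0.14) × 100

Percent ionization = 3.52%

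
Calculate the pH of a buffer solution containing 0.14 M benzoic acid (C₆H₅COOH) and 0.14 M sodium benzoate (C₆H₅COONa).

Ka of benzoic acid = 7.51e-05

pKa = -log(7.51e-05) = 4.12. pH = pKa + log([A⁻]/[HA]) = 4.12 + log(0.14/0.14)

pH = 4.12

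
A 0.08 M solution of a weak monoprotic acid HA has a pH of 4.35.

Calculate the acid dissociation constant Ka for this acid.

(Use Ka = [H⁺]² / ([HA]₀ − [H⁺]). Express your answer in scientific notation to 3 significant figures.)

[H⁺] = 10^(−pH) = 10^(−4.35) = 4.467e-05 M. For HA ⇌ H⁺ + A⁻, Ka = [H⁺][A⁻]/[HA] = [H⁺]² / ([HA]₀ − [H⁺]) = (4.467e-05)² / (0.08 − 4.467e-05) = 2.50e-08.

K_a = 2.50e-08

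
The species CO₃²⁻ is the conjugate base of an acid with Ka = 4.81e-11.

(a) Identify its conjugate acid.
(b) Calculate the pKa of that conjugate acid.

(a) The conjugate acid is formed by adding one H⁺ to CO₃²⁻, giving HCO₃⁻. (b) pKa = -log(Ka) = -log(4.81e-11) = 10.32.

Conjugate acid: HCO₃⁻; pK_a = 10.32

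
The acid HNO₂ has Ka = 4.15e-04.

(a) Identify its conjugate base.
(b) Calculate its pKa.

(a) The conjugate base is formed by removing one H⁺ from HNO₂, giving NO₂⁻. (b) pKa = -log(Ka) = -log(4.15e-04) = 3.38.

Conjugate base: NO₂⁻; pK_a = 3.38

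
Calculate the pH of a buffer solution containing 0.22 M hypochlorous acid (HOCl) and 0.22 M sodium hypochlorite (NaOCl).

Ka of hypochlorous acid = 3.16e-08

pKa = -log(3.16e-08) = 7.50. pH = pKa + log([A⁻]/[HA]) = 7.50 + log(0.22/0.22)

pH = 7.50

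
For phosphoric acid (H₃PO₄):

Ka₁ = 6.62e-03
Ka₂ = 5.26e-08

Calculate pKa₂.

pKa₂ = -log(Ka₂) = -log(5.26e-08) = 7.28.

pK_{a2} = 7.28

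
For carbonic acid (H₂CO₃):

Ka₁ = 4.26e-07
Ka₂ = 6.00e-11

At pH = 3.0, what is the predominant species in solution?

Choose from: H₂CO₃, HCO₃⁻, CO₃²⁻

pKa₁ = 6.37, pKa₂ = 10.22. For a polyprotic acid the predominant species crosses at each pKa: below pKa_n the protonated form dominates, above it the deprotonated form does. At pH = 3.0, the predominant species is H₂CO₃.

H₂CO₃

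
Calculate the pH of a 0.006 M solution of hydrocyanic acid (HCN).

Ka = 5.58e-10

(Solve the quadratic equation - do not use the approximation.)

x² + Ka×x - Ka×C = 0. Using quadratic formula: [H⁺] = 1.8295e-06

pH = 5.74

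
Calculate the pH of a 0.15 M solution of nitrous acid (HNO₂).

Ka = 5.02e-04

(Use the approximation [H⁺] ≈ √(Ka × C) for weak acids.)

[H⁺] = √(Ka × C) = √(5.02e-04 × 0.15) = 8.6776e-03. pH = -log(8.6776e-03)

pH = 2.06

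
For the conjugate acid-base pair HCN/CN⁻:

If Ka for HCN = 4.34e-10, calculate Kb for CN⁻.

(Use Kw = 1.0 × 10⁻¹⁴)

For a conjugate pair Ka × Kb = Kw, so Kb = Kw/Ka = 1.0 × 10⁻¹⁴ / 4.34e-10 = 2.30e-05.

K_b = 2.30e-05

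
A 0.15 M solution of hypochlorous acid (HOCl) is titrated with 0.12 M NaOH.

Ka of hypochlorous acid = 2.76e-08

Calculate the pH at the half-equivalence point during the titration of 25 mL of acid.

At half-equivalence [HA] = [A⁻], so Henderson-Hasselbalch gives pH = pKa = -log(2.76e-08) = 7.56.

pH = pKa = 7.56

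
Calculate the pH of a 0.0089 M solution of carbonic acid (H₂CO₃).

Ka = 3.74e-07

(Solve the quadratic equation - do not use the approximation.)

x² + Ka×x - Ka×C = 0. Using quadratic formula: [H⁺] = 5.7507e-05

pH = 4.24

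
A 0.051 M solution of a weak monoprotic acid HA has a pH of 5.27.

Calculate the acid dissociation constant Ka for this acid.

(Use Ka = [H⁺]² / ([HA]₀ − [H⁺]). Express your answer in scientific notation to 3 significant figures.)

[H⁺] = 10^(−pH) = 10^(−5.27) = 5.370e-06 M. For HA ⇌ H⁺ + A⁻, Ka = [H⁺][A⁻]/[HA] = [H⁺]² / ([HA]₀ − [H⁺]) = (5.370e-06)² / (0.051 − 5.370e-06) = 5.66e-10.

K_a = 5.66e-10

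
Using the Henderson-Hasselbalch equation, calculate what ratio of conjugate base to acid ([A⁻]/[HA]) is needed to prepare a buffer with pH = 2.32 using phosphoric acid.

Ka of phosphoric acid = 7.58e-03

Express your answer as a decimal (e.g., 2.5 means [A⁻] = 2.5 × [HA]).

pKa = -log(7.58e-03) = 2.1203. pH = pKa + log([A⁻]/[HA]), so log([A⁻]/[HA]) = pH − pKa = 2.32 − 2.1203 = 0.1997. [A⁻]/[HA] = 10^(0.1997) = 1.58

[A⁻]/[HA] = 1.58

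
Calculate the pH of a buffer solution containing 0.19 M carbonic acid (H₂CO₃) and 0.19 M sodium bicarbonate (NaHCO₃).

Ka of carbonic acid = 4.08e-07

pKa = -log(4.08e-07) = 6.39. pH = pKa + log([A⁻]/[HA]) = 6.39 + log(0.19/0.19)

pH = 6.39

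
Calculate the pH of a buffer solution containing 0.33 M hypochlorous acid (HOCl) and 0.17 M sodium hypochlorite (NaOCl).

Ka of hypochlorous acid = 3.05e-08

pKa = -log(3.05e-08) = 7.52. pH = pKa + log([A⁻]/[HA]) = 7.52 + log(0.17/0.33)

pH = 7.23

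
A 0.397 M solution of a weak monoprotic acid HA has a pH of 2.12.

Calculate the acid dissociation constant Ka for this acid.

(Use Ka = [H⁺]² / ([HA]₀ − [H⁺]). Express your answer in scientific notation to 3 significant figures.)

[H⁺] = 10^(−pH) = 10^(−2.12) = 7.586e-03 M. For HA ⇌ H⁺ + A⁻, Ka = [H⁺][A⁻]/[HA] = [H⁺]² / ([HA]₀ − [H⁺]) = (7.586e-03)² / (0.397 − 7.586e-03) = 1.48e-04.

K_a = 1.48e-04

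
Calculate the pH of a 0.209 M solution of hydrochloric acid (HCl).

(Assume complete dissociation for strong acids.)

[H⁺] = 0.209 M for strong acid. pH = -log[H⁺] = -log(0.209)

pH = 0.68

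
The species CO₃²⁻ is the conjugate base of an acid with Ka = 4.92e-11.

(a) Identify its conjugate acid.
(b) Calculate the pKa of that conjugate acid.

(a) The conjugate acid is formed by adding one H⁺ to CO₃²⁻, giving HCO₃⁻. (b) pKa = -log(Ka) = -log(4.92e-11) = 10.31.

Conjugate acid: HCO₃⁻; pK_a = 10.31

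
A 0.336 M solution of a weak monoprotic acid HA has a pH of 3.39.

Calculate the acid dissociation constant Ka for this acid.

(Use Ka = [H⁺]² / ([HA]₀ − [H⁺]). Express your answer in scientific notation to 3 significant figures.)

[H⁺] = 10^(−pH) = 10^(−3.39) = 4.074e-04 M. For HA ⇌ H⁺ + A⁻, Ka = [H⁺][A⁻]/[HA] = [H⁺]² / ([HA]₀ − [H⁺]) = (4.074e-04)² / (0.336 − 4.074e-04) = 4.95e-07.

K_a = 4.95e-07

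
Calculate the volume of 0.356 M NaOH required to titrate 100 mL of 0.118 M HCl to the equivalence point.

At equivalence: moles acid = moles base. moles HCl = 0.118 × 100/1000 = 0.0118 mol. V_base = moles / 0.356 × 1000 = 33.1 mL.

V_{base} = 33.1 mL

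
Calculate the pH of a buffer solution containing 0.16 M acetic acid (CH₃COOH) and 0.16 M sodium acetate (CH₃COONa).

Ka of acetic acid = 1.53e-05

pKa = -log(1.53e-05) = 4.82. pH = pKa + log([A⁻]/[HA]) = 4.82 + log(0.16/0.16)

pH = 4.82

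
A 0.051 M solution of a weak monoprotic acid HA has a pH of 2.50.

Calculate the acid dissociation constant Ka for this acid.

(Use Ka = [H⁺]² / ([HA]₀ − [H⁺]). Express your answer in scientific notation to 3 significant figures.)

[H⁺] = 10^(−pH) = 10^(−2.50) = 3.162e-03 M. For HA ⇌ H⁺ + A⁻, Ka = [H⁺][A⁻]/[HA] = [H⁺]² / ([HA]₀ − [H⁺]) = (3.162e-03)² / (0.051 − 3.162e-03) = 2.09e-04.

K_a = 2.09e-04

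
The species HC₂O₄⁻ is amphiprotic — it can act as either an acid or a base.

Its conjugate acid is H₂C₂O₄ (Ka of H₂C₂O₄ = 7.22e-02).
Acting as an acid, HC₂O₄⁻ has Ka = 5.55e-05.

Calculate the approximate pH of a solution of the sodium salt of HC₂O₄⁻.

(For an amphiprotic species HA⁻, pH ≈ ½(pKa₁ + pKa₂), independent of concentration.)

pKa₁ = -log(7.22e-02) = 1.14; pKa₂ = -log(5.55e-05) = 4.26. For an amphiprotic species, pH ≈ ½(pKa₁ + pKa₂) = ½(1.14 + 4.26) = 2.70.

pH = 2.70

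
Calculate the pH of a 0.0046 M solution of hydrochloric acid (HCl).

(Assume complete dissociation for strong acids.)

[H⁺] = 0.0046 M for strong acid. pH = -log[H⁺] = -log(0.0046)

pH = 2.34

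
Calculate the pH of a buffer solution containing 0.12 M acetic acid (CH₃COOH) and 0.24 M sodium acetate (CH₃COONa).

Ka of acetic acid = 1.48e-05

pKa = -log(1.48e-05) = 4.83. pH = pKa + log([A⁻]/[HA]) = 4.83 + log(0.24/0.12)

pH = 5.13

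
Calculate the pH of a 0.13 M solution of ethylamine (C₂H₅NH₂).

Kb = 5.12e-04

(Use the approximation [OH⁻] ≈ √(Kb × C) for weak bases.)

[OH⁻] = √(Kb × C) = √(5.12e-04 × 0.13) = 8.1584e-03. pOH = 2.09, pH = 14 - pOH

pH = 11.91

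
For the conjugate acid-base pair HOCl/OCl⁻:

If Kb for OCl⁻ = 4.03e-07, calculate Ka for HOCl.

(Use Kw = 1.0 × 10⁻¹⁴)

For a conjugate pair Ka × Kb = Kw, so Ka = Kw/Kb = 1.0 × 10⁻¹⁴ / 4.03e-07 = 2.48e-08.

K_a = 2.48e-08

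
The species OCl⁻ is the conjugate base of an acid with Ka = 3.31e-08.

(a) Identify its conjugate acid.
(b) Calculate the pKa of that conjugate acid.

(a) The conjugate acid is formed by adding one H⁺ to OCl⁻, giving HOCl. (b) pKa = -log(Ka) = -log(3.31e-08) = 7.48.

Conjugate acid: HOCl; pK_a = 7.48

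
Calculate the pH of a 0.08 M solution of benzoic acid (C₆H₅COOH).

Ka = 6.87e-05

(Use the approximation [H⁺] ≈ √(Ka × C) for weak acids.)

[H⁺] = √(Ka × C) = √(6.87e-05 × 0.08) = 2.3444e-03. pH = -log(2.3444e-03)

pH = 2.63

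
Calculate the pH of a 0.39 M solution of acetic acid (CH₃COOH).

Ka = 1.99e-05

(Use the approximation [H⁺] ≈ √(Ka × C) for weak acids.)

[H⁺] = √(Ka × C) = √(1.99e-05 × 0.39) = 2.7859e-03. pH = -log(2.7859e-03)

pH = 2.56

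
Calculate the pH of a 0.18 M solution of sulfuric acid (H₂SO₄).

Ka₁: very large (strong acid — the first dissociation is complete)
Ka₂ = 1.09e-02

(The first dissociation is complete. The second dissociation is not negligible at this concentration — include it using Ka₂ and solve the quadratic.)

First dissociation is complete: [H⁺]₀ = [HSO₄⁻]₀ = C = 0.18 M. Second dissociation HSO₄⁻ ⇌ H⁺ + SO₄²⁻: let x = [SO₄²⁻]. Ka₂ = (C + x)·x / (C − x) = 1.09e-02 → x² + (C + Ka₂)·x − Ka₂·C = 0 → x² + 0.19090·x − 1.962e-03 = 0. x = (−0.19090 + √(0.19090² + 4 × 1.962e-03)) / 2 = 9.7769e-03 M. [H⁺] = C + x = 0.18 + 9.7769e-03 = 1.8978e-01 M. pH = -log(1.8978e-01) = 0.72.

pH = 0.72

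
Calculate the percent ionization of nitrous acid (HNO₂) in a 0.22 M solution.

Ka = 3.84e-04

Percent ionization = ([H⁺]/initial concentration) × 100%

Using Ka equilibrium: x² + Ka×x - Ka×C = 0. Solving: [H⁺] = 9.0013e-03. Percent = (9.0013e-03/0.22) × 100

Percent ionization = 4.09%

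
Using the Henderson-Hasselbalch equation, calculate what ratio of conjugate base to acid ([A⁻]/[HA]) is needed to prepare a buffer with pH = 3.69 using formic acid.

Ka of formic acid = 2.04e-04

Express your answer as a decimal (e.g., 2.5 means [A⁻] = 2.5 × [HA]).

pKa = -log(2.04e-04) = 3.6904. pH = pKa + log([A⁻]/[HA]), so log([A⁻]/[HA]) = pH − pKa = 3.69 − 3.6904 = -0.0004. [A⁻]/[HA] = 10^(-0.0004) = 0.999

[A⁻]/[HA] = 0.999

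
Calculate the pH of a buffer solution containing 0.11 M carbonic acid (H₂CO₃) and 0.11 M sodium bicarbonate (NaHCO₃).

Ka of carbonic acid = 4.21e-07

pKa = -log(4.21e-07) = 6.38. pH = pKa + log([A⁻]/[HA]) = 6.38 + log(0.11/0.11)

pH = 6.38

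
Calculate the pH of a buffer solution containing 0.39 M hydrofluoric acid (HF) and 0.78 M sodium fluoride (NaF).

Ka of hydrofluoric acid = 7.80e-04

pKa = -log(7.80e-04) = 3.11. pH = pKa + log([A⁻]/[HA]) = 3.11 + log(0.78/0.39)

pH = 3.41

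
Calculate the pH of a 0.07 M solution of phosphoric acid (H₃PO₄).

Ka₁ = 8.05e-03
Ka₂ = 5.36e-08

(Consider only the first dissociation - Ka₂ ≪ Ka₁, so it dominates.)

First dissociation dominates. From Ka₁ = [H⁺][HA⁻]/[H₂A], x² + Ka₁·x − Ka₁·C = 0 with C = 0.07 M and Ka₁ = 8.05e-03. Solving: [H⁺] = (−Ka₁ + √(Ka₁² + 4·Ka₁·C)) / 2 = 2.0052e-02 M. pH = -log(2.0052e-02) = 1.70.

pH = 1.70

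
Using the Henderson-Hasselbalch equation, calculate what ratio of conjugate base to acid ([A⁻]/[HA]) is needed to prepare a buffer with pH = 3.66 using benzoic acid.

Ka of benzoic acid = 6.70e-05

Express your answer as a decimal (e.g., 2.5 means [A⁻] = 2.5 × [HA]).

pKa = -log(6.70e-05) = 4.1739. pH = pKa + log([A⁻]/[HA]), so log([A⁻]/[HA]) = pH − pKa = 3.66 − 4.1739 = -0.5139. [A⁻]/[HA] = 10^(-0.5139) = 0.306

[A⁻]/[HA] = 0.306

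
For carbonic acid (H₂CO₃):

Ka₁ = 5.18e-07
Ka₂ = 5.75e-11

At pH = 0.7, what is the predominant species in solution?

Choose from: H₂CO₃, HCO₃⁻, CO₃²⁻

pKa₁ = 6.29, pKa₂ = 10.24. For a polyprotic acid the predominant species crosses at each pKa: below pKa_n the protonated form dominates, above it the deprotonated form does. At pH = 0.7, the predominant species is H₂CO₃.

H₂CO₃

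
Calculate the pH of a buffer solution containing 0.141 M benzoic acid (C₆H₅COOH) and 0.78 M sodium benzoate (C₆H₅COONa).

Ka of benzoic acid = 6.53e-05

pKa = -log(6.53e-05) = 4.19. pH = pKa + log([A⁻]/[HA]) = 4.19 + log(0.78/0.141)

pH = 4.93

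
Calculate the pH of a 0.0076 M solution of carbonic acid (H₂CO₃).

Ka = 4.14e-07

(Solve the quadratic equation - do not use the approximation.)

x² + Ka×x - Ka×C = 0. Using quadratic formula: [H⁺] = 5.5886e-05

pH = 4.25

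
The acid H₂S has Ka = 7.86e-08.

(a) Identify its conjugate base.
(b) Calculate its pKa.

(a) The conjugate base is formed by removing one H⁺ from H₂S, giving HS⁻. (b) pKa = -log(Ka) = -log(7.86e-08) = 7.10.

Conjugate base: HS⁻; pK_a = 7.10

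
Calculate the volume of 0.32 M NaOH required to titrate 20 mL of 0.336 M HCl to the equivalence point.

At equivalence: moles acid = moles base. moles HCl = 0.336 × 20/1000 = 0.00672 mol. V_base = moles / 0.32 × 1000 = 21.0 mL.

V_{base} = 21.0 mL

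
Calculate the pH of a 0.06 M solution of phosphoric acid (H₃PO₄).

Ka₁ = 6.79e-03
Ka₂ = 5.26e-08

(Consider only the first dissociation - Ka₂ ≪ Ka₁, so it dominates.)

First dissociation dominates. From Ka₁ = [H⁺][HA⁻]/[H₂A], x² + Ka₁·x − Ka₁·C = 0 with C = 0.06 M and Ka₁ = 6.79e-03. Solving: [H⁺] = (−Ka₁ + √(Ka₁² + 4·Ka₁·C)) / 2 = 1.7073e-02 M. pH = -log(1.7073e-02) = 1.77.

pH = 1.77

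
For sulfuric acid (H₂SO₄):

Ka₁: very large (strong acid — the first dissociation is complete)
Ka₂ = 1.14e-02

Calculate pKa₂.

pKa₂ = -log(Ka₂) = -log(1.14e-02) = 1.94.

pK_{a2} = 1.94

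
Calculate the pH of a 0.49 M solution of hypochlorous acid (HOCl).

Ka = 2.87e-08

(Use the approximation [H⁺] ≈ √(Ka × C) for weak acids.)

[H⁺] = √(Ka × C) = √(2.87e-08 × 0.49) = 1.1859e-04. pH = -log(1.1859e-04)

pH = 3.93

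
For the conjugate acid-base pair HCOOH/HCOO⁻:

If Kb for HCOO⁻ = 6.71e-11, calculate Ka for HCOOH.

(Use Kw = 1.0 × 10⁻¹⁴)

For a conjugate pair Ka × Kb = Kw, so Ka = Kw/Kb = 1.0 × 10⁻¹⁴ / 6.71e-11 = 1.49e-04.

K_a = 1.49e-04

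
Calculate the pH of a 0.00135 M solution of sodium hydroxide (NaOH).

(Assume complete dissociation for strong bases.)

[OH⁻] = 0.00135 M for strong base. pOH = -log[OH⁻] = 2.87, pH = 14 - pOH

pH = 11.13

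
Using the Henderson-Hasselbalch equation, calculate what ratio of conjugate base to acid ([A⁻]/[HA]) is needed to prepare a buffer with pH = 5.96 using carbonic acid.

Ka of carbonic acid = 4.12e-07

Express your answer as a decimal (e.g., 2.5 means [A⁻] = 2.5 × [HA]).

pKa = -log(4.12e-07) = 6.3851. pH = pKa + log([A⁻]/[HA]), so log([A⁻]/[HA]) = pH − pKa = 5.96 − 6.3851 = -0.4251. [A⁻]/[HA] = 10^(-0.4251) = 0.376

[A⁻]/[HA] = 0.376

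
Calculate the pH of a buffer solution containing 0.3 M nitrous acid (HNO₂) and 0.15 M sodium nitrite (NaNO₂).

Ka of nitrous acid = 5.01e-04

pKa = -log(5.01e-04) = 3.30. pH = pKa + log([A⁻]/[HA]) = 3.30 + log(0.15/0.3)

pH = 3.00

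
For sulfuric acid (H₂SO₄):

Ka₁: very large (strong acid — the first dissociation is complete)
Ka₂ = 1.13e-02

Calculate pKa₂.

pKa₂ = -log(Ka₂) = -log(1.13e-02) = 1.95.

pK_{a2} = 1.95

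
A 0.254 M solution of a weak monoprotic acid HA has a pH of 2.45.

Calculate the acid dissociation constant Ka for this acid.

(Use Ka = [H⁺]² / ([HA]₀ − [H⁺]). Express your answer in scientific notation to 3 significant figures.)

[H⁺] = 10^(−pH) = 10^(−2.45) = 3.548e-03 M. For HA ⇌ H⁺ + A⁻, Ka = [H⁺][A⁻]/[HA] = [H⁺]² / ([HA]₀ − [H⁺]) = (3.548e-03)² / (0.254 − 3.548e-03) = 5.03e-05.

K_a = 5.03e-05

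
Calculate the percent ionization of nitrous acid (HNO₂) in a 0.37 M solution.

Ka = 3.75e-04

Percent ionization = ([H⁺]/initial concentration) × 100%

Using Ka equilibrium: x² + Ka×x - Ka×C = 0. Solving: [H⁺] = 1.1593e-02. Percent = (1.1593e-02/0.37) × 100

Percent ionization = 3.13%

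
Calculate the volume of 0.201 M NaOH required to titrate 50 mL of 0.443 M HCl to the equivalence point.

At equivalence: moles acid = moles base. moles HCl = 0.443 × 50/1000 = 0.02215 mol. V_base = moles / 0.201 × 1000 = 110.2 mL.

V_{base} = 110.2 mL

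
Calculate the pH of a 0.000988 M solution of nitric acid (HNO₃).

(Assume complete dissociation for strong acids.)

[H⁺] = 0.000988 M for strong acid. pH = -log[H⁺] = -log(0.000988)

pH = 3.01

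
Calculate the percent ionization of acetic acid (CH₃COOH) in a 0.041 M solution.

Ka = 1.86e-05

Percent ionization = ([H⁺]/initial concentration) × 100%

Using Ka equilibrium: x² + Ka×x - Ka×C = 0. Solving: [H⁺] = 8.6402e-04. Percent = (8.6402e-04/0.041) × 100

Percent ionization = 2.11%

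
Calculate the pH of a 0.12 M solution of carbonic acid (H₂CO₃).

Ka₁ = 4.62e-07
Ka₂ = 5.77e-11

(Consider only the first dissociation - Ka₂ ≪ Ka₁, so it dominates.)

First dissociation dominates. From Ka₁ = [H⁺][HA⁻]/[H₂A], x² + Ka₁·x − Ka₁·C = 0 with C = 0.12 M and Ka₁ = 4.62e-07. Solving: [H⁺] = (−Ka₁ + √(Ka₁² + 4·Ka₁·C)) / 2 = 2.3523e-04 M. pH = -log(2.3523e-04) = 3.63.

pH = 3.63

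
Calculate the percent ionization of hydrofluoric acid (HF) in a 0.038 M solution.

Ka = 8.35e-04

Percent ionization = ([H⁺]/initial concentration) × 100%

Using Ka equilibrium: x² + Ka×x - Ka×C = 0. Solving: [H⁺] = 5.2309e-03. Percent = (5.2309e-03/0.038) × 100

Percent ionization = 13.8%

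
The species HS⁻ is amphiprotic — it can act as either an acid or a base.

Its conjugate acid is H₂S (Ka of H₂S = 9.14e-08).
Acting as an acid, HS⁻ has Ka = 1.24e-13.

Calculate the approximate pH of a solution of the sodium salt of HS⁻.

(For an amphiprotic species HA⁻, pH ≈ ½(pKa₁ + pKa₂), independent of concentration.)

pKa₁ = -log(9.14e-08) = 7.04; pKa₂ = -log(1.24e-13) = 12.91. For an amphiprotic species, pH ≈ ½(pKa₁ + pKa₂) = ½(7.04 + 12.91) = 9.97.

pH = 9.97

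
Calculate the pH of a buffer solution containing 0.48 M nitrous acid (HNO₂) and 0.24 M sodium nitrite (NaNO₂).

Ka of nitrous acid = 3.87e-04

pKa = -log(3.87e-04) = 3.41. pH = pKa + log([A⁻]/[HA]) = 3.41 + log(0.24/0.48)

pH = 3.11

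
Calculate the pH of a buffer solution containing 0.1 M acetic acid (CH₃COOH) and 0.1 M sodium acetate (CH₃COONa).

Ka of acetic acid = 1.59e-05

pKa = -log(1.59e-05) = 4.80. pH = pKa + log([A⁻]/[HA]) = 4.80 + log(0.1/0.1)

pH = 4.80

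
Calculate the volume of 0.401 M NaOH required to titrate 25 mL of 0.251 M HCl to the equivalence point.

At equivalence: moles acid = moles base. moles HCl = 0.251 × 25/1000 = 0.006275 mol. V_base = moles / 0.401 × 1000 = 15.6 mL.

V_{base} = 15.6 mL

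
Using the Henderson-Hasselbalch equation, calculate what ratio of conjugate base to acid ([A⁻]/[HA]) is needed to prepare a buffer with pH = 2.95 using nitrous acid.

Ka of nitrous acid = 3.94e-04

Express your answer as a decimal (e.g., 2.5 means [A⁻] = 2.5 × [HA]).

pKa = -log(3.94e-04) = 3.4045. pH = pKa + log([A⁻]/[HA]), so log([A⁻]/[HA]) = pH − pKa = 2.95 − 3.4045 = -0.4545. [A⁻]/[HA] = 10^(-0.4545) = 0.351

[A⁻]/[HA] = 0.351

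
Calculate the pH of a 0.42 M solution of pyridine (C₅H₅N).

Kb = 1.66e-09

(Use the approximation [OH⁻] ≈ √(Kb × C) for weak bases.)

[OH⁻] = √(Kb × C) = √(1.66e-09 × 0.42) = 2.6405e-05. pOH = 4.58, pH = 14 - pOH

pH = 9.42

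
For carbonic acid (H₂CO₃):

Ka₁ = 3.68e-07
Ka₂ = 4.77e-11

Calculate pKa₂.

pKa₂ = -log(Ka₂) = -log(4.77e-11) = 10.32.

pK_{a2} = 10.32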